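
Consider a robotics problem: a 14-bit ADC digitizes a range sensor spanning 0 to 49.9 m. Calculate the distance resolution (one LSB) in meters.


res = range / 2^n = 49.9/2^14 = 49.9/16384 = 0.0030

0.0030 m


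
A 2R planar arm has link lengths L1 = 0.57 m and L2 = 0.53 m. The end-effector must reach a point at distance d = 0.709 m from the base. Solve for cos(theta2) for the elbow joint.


cos(th2) = (d^2 - L1^2 - L2^2)/(2*L1*L2) = (0.709^2 - 0.57^2 - 0.53^2)/(2*0.57*0.53) = -0.1707

-0.1707


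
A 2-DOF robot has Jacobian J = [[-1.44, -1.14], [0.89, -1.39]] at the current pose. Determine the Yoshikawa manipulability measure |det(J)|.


det(J) = -1.44*-1.39 - (-1.14)*(0.89) = 3.0162
|det(J)| = 3.0162

3.0162


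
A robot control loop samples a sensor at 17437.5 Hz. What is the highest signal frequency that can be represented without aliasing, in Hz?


f_max = f_s/2 = 17437.5/2 = 8718.7500

8718.7500 Hz


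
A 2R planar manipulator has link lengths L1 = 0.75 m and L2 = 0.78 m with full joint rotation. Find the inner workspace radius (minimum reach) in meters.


r_min = |L1 - L2| = |0.75 - 0.78| = 0.0300

0.0300 m


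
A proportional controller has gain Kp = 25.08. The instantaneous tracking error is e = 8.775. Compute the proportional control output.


u_P = Kp * e = 25.08 * 8.775 = 220.0770

220.0770


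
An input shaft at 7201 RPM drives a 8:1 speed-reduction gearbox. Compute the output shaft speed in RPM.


omega_out = omega_in / N = 7201 / 8 = 900.1250

900.1250 RPM


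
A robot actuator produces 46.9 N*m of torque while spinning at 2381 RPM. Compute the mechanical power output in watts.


omega = 2381 * 2*pi/60 = 249.337737 rad/s
P = tau * omega = 46.9 * 249.337737 = 11693.9399

11693.9399 W


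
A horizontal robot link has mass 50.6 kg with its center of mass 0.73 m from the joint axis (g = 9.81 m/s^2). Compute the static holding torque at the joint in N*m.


tau = m*g*L = 50.6 * 9.81 * 0.73 = 362.3618

362.3618 N*m


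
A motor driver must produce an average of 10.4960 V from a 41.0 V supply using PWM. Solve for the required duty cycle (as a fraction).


D = V_avg/V_supply = 10.4960/41.0 = 0.2560

0.2560


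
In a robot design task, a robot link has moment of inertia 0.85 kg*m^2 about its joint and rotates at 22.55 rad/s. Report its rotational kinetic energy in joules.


KE = (1/2)*I*omega^2 = 0.5*0.85*22.55^2 = 216.1136

216.1136 J


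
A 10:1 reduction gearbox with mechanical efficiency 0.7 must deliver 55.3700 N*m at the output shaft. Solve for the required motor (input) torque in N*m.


tau_in = tau_out / (N * eta) = 55.3700 / (10 * 0.7) = 7.9100

7.9100 N*m


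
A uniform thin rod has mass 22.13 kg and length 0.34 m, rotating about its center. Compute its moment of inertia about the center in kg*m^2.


I = (1/12)*m*L^2 = (1/12)*22.13*0.34^2 = 0.2132

0.2132 kg*m^2


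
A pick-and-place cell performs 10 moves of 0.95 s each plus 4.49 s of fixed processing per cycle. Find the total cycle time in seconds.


T = 10*0.95 + 4.49 = 13.9900

13.9900 s


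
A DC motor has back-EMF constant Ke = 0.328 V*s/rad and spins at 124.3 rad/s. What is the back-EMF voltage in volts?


V_emf = Ke * omega = 0.328*124.3 = 40.7704

40.7704 V


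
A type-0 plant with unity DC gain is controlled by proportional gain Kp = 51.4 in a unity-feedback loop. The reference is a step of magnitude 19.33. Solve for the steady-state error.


e_ss = R/(1 + Kp) = 19.33/(1 + 51.4) = 19.33/52.4000 = 0.3689

0.3689


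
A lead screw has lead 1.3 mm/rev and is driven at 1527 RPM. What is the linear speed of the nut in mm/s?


v = lead * (RPM/60) = 1.3*1527/60 = 33.0850

33.0850 mm/s


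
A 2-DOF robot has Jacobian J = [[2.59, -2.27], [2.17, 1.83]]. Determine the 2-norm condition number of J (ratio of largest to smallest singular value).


JJ^T eigenvalues: trace(JJ^T) = 19.9188, det(JJ^T) = det(J)^2 = 93.42382336
s_max^2 = (19.9188 + sqrt(23.06330000))/2 = 12.36061324
s_min^2 = (19.9188 - sqrt(23.06330000))/2 = 7.55818676
kappa = s_max/s_min = sqrt(12.36061324/7.55818676) = 1.2788

1.2788


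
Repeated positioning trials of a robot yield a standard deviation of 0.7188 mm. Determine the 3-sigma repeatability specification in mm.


repeatability = 3*sigma = 3*0.7188 = 2.1564

2.1564 mm


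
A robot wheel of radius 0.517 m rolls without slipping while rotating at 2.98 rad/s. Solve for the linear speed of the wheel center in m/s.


v = omega * r = 2.98 * 0.517 = 1.5407

1.5407 m/s


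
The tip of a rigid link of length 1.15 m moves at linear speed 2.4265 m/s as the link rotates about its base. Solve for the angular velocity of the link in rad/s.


omega = v / L = 2.4265 / 1.15 = 2.1100

2.1100 rad/s


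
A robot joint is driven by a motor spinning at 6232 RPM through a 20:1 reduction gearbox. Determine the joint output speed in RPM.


omega_joint = omega_motor / N = 6232 / 20 = 311.6000

311.6000 RPM


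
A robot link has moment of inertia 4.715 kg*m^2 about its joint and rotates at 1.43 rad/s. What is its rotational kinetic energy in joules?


KE = (1/2)*I*omega^2 = 0.5*4.715*1.43^2 = 4.8209

4.8209 J


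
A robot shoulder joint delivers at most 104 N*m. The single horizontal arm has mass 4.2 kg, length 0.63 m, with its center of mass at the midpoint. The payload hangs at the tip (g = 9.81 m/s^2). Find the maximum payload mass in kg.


tau_arm = m_arm*g*(L/2) = 4.2*9.81*0.63/2 = 12.9786 N*m
tau_payload = tau_max - tau_arm = 104 - 12.9786 = 91.0214
m_payload = tau_payload / (g*L) = 91.0214 / (9.81*0.63) = 14.7277

14.7277 kg


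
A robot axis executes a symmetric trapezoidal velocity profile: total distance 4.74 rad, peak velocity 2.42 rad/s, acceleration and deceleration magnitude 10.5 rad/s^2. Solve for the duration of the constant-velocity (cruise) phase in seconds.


t_acc = v/a = 0.230476 s, d_acc = v^2/(2a) = 0.278876 rad each
d_cruise = 4.74 - 2*0.278876 = 4.182248 rad
t_cruise = d_cruise/v = 4.182248/2.42 = 1.7282

1.7282 s


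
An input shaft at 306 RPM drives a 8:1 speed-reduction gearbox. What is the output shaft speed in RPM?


omega_out = omega_in / N = 306 / 8 = 38.2500

38.2500 RPM


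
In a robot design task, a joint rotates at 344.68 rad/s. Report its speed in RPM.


RPM = 344.68 * 60/(2*pi) = 3291.4515

3291.4515 RPM


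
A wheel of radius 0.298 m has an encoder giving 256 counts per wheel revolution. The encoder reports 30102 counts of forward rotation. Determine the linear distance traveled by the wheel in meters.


revs = 30102/256 = 117.585938
d = revs * 2*pi*r = 117.585938 * 2*pi*0.298 = 220.1666

220.1666 m


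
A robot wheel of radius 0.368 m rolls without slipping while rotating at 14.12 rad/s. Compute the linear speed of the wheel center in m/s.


v = omega * r = 14.12 * 0.368 = 5.1962

5.1962 m/s


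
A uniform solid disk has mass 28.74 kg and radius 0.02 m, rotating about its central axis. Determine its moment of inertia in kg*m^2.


I = (1/2)*m*R^2 = 0.5*28.74*0.02^2 = 0.0057

0.0057 kg*m^2


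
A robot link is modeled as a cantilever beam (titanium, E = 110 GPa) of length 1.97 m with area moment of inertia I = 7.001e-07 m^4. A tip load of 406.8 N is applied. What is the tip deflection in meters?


delta = F*L^3/(3*E*I) = 406.8*1.97^3/(3*1.100e+11*7.001e-07)
      = 3110.1377364/231033 = 0.0135

0.0135 m


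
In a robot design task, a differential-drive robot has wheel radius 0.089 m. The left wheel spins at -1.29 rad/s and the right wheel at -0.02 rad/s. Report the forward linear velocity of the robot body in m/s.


v = r*(wR + wL)/2 = 0.089*(-0.02 + -1.29)/2 = -0.0583

-0.0583 m/s


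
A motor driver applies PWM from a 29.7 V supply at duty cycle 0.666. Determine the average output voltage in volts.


V_avg = V_supply * D = 29.7*0.666 = 19.7802

19.7802 V


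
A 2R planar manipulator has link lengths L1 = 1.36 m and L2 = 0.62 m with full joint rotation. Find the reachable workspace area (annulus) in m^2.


r_max = L1 + L2 = 1.9800, r_min = |L1 - L2| = 0.7400
A = pi*(r_max^2 - r_min^2) = pi*(3.9204 - 0.5476) = 10.5960

10.5960 m^2


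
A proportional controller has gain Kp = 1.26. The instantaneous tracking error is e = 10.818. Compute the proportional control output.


u_P = Kp * e = 1.26 * 10.818 = 13.6307

13.6307


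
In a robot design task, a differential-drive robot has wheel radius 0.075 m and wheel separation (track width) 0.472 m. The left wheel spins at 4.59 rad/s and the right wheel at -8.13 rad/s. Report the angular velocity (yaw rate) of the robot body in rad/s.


omega = r*(wR - wL)/L = 0.075*(-8.13 - (4.59))/0.472 = -2.0212

-2.0212 rad/s


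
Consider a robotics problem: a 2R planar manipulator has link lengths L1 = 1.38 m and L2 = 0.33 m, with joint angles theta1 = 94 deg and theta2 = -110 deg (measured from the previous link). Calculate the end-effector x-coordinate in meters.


x = L1*cos(th1) + L2*cos(th1+th2) = 1.38*cos(94 deg) + 0.33*cos(-16 deg) = 0.2210

0.2210 m


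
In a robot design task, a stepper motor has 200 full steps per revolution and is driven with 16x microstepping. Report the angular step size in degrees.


step = 360/(200*16) = 360/3200 = 0.1125

0.1125 degrees


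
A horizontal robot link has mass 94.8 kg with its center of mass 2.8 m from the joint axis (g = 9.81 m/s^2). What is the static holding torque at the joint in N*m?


tau = m*g*L = 94.8 * 9.81 * 2.8 = 2603.9664

2603.9664 N*m


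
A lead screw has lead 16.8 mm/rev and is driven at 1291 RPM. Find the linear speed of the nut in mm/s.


v = lead * (RPM/60) = 16.8*1291/60 = 361.4800

361.4800 mm/s


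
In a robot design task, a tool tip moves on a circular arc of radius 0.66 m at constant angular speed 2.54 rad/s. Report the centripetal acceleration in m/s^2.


a_c = omega^2 * r = 2.54^2 * 0.66 = 4.2581

4.2581 m/s^2


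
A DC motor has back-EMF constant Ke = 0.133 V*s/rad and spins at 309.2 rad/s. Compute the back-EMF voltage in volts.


V_emf = Ke * omega = 0.133*309.2 = 41.1236

41.1236 V


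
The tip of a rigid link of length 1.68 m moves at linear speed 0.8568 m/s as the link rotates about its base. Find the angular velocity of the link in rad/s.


omega = v / L = 0.8568 / 1.68 = 0.5100

0.5100 rad/s


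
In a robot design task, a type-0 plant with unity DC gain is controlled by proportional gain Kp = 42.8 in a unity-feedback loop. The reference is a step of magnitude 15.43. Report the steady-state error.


e_ss = R/(1 + Kp) = 15.43/(1 + 42.8) = 15.43/43.8000 = 0.3523

0.3523


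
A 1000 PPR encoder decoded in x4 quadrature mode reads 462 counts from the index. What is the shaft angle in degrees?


angle = counts * 360 / (PPR*4) = 462 * 360 / 4000 = 41.5800

41.5800 degrees


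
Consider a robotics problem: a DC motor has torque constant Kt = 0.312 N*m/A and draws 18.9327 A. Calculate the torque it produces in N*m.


tau = Kt * I = 0.312*18.9327 = 5.9070

5.9070 N*m


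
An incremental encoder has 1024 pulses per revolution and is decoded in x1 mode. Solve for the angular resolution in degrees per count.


resolution = 360 / (PPR * 1) = 360 / 1024 = 0.3516

0.3516 degrees


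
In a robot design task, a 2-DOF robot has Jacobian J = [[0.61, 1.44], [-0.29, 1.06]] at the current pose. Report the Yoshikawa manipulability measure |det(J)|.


det(J) = 0.61*1.06 - (1.44)*(-0.29) = 1.0642
|det(J)| = 1.0642

1.0642


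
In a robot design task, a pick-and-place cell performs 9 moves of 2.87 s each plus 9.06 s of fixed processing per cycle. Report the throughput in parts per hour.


T_cycle = 9*2.87 + 9.06 = 34.8900 s
rate = 3600/T = 103.1814

103.1814 parts/hour


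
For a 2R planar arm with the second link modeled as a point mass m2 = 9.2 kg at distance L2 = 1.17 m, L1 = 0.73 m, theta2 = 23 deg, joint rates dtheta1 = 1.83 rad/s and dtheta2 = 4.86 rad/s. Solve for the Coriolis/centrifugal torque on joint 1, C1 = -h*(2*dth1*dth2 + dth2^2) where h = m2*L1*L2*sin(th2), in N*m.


h = m2*L1*L2*sin(th2) = 9.2*0.73*1.17*sin(23 deg) = 3.070256
C1 = -h*(2*1.83*4.86 + 4.86^2) = -3.070256*41.4072 = -127.1307

-127.1307 N*m


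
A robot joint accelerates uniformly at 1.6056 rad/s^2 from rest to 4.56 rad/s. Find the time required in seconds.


t = delta_omega / alpha = 4.56 / 1.6056 = 2.8401

2.8401 s


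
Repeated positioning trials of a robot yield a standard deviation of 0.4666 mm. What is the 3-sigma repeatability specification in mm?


repeatability = 3*sigma = 3*0.4666 = 1.3998

1.3998 mm


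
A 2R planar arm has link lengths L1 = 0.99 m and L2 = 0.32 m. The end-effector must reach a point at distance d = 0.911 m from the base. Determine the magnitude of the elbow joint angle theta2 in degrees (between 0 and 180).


cos(th2) = (d^2 - L1^2 - L2^2)/(2*L1*L2) = (0.911^2 - 0.99^2 - 0.32^2)/(2*0.99*0.32) = -0.39864110
th2 = acos(-0.39864110) = 113.4933 deg

113.4933 degrees


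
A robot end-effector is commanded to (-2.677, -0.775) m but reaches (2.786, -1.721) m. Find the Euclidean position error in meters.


dx = 2.786 - (-2.677) = 5.4630, dy = -1.721 - (-0.775) = -0.9460
err = sqrt(29.844369 + 0.894916) = 5.5443

5.5443 m


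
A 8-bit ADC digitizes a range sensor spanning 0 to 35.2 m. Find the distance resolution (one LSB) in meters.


res = range / 2^n = 35.2/2^8 = 35.2/256 = 0.1375

0.1375 m


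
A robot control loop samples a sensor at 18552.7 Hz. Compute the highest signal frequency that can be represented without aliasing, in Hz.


f_max = f_s/2 = 18552.7/2 = 9276.3500

9276.3500 Hz


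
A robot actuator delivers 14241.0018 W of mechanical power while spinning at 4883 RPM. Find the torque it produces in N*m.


omega = 4883 * 2*pi/60 = 511.346564 rad/s
tau = P / omega = 14241.0018 / 511.346564 = 27.8500

27.8500 N*m


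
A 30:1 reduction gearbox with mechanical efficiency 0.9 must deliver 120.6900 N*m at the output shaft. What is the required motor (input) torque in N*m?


tau_in = tau_out / (N * eta) = 120.6900 / (30 * 0.9) = 4.4700

4.4700 N*m


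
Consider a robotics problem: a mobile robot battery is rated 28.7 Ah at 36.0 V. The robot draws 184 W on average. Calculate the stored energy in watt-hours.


E = capacity * V = 28.7*36.0 = 1033.2000

1033.2000 Wh


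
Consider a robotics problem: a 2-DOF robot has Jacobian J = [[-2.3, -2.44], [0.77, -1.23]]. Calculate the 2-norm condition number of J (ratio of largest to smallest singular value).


JJ^T eigenvalues: trace(JJ^T) = 13.3494, det(JJ^T) = det(J)^2 = 22.16338084
s_max^2 = (13.3494 + sqrt(89.55295700))/2 = 11.40632121
s_min^2 = (13.3494 - sqrt(89.55295700))/2 = 1.94307879
kappa = s_max/s_min = sqrt(11.40632121/1.94307879) = 2.4229

2.4229


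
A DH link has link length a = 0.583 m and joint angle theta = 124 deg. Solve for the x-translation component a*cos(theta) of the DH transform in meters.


a*cos(theta) = 0.583*cos(124 deg) = -0.3260

-0.3260 m


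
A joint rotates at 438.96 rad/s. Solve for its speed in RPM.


RPM = 438.96 * 60/(2*pi) = 4191.7592

4191.7592 RPM


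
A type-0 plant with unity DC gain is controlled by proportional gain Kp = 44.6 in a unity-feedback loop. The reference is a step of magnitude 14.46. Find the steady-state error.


e_ss = R/(1 + Kp) = 14.46/(1 + 44.6) = 14.46/45.6000 = 0.3171

0.3171


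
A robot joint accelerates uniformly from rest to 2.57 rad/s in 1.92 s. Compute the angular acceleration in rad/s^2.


alpha = delta_omega / t = 2.57 / 1.92 = 1.3385

1.3385 rad/s^2


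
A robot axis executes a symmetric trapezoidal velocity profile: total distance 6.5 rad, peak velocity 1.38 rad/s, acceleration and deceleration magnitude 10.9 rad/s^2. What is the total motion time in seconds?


t_acc = v/a = 1.38/10.9 = 0.126606 s
d_acc = v^2/(2a) = 0.087358 rad (each ramp)
d_cruise = 6.5 - 2*0.087358 = 6.325284 rad
t_cruise = 6.325284/1.38 = 4.583539 s
t_total = 2*0.126606 + 4.583539 = 4.8368

4.8368 s


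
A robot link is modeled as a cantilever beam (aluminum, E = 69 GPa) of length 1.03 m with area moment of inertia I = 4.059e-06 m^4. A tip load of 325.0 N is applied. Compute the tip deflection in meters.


delta = F*L^3/(3*E*I) = 325.0*1.03^3/(3*6.900e+10*4.059e-06)
      = 355.136275/840213 = 4.2267e-04

4.2267e-04 m


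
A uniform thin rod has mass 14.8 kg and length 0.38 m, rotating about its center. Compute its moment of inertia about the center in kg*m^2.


I = (1/12)*m*L^2 = (1/12)*14.8*0.38^2 = 0.1781

0.1781 kg*m^2


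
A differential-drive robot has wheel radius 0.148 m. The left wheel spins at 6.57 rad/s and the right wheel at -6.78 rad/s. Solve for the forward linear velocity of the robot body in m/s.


v = r*(wR + wL)/2 = 0.148*(-6.78 + 6.57)/2 = -0.0155

-0.0155 m/s


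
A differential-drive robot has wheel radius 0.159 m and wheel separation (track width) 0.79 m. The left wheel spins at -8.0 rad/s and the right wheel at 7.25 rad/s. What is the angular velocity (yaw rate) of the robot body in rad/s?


omega = r*(wR - wL)/L = 0.159*(7.25 - (-8.0))/0.79 = 3.0693

3.0693 rad/s


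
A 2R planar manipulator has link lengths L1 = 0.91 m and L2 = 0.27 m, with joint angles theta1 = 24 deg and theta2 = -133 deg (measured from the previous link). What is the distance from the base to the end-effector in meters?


x = L1*cos(th1) + L2*cos(th1+th2) = 0.743423
y = L1*sin(th1) + L2*sin(th1+th2) = 0.114840
d = sqrt(x^2 + y^2) = sqrt(0.552678 + 0.013188) = 0.7522

0.7522 m


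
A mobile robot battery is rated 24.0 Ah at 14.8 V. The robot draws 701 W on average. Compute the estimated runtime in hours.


E = 24.0*14.8 = 355.2000 Wh
t = E/P = 355.2000/701 = 0.5067

0.5067 hours


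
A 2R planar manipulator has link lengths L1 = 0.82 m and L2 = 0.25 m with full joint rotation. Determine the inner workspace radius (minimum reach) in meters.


r_min = |L1 - L2| = |0.82 - 0.25| = 0.5700

0.5700 m


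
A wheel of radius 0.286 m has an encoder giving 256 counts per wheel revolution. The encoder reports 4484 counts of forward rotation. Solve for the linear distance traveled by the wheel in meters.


revs = 4484/256 = 17.515625
d = revs * 2*pi*r = 17.515625 * 2*pi*0.286 = 31.4754

31.4754 m


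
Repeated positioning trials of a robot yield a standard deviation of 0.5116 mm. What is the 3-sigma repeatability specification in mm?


repeatability = 3*sigma = 3*0.5116 = 1.5348

1.5348 mm


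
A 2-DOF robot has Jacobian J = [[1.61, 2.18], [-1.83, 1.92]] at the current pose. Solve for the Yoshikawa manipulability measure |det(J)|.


det(J) = 1.61*1.92 - (2.18)*(-1.83) = 7.0806
|det(J)| = 7.0806

7.0806


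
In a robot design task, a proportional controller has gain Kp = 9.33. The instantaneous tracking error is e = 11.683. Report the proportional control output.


u_P = Kp * e = 9.33 * 11.683 = 109.0024

109.0024


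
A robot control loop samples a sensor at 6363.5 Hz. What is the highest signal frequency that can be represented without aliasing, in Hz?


f_max = f_s/2 = 6363.5/2 = 3181.7500

3181.7500 Hz


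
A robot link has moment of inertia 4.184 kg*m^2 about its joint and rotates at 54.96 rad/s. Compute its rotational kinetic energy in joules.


KE = (1/2)*I*omega^2 = 0.5*4.184*54.96^2 = 6319.0985

6319.0985 J


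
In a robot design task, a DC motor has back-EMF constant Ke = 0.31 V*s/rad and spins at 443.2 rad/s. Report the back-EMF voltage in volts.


V_emf = Ke * omega = 0.31*443.2 = 137.3920

137.3920 V


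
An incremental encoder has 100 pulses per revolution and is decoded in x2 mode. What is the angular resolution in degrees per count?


resolution = 360 / (PPR * 2) = 360 / 200 = 1.8000

1.8000 degrees


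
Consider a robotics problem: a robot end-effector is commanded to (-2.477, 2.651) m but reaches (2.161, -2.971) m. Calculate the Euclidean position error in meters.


dx = 2.161 - (-2.477) = 4.6380, dy = -2.971 - (2.651) = -5.6220
err = sqrt(21.511044 + 31.606884) = 7.2882

7.2882 m


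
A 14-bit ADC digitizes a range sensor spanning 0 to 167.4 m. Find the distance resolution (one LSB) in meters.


res = range / 2^n = 167.4/2^14 = 167.4/16384 = 0.0102

0.0102 m


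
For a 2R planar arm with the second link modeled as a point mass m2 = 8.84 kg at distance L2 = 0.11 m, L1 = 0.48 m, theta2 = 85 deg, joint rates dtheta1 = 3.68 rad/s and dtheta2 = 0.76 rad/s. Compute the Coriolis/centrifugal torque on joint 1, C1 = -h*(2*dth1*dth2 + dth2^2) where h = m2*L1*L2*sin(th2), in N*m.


h = m2*L1*L2*sin(th2) = 8.84*0.48*0.11*sin(85 deg) = 0.464976
C1 = -h*(2*3.68*0.76 + 0.76^2) = -0.464976*6.1712 = -2.8695

-2.8695 N*m


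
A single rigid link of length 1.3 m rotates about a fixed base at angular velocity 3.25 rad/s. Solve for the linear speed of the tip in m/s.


v = L*omega = 1.3 * 3.25 = 4.2250

4.2250 m/s


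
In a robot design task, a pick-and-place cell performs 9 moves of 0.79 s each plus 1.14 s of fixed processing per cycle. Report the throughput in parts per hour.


T_cycle = 9*0.79 + 1.14 = 8.2500 s
rate = 3600/T = 436.3636

436.3636 parts/hour


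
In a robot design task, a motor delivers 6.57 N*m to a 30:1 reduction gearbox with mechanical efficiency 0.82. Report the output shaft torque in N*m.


tau_out = tau_in * N * eta = 6.57 * 30 * 0.82 = 161.6220

161.6220 N*m


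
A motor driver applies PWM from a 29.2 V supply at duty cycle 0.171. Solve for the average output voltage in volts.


V_avg = V_supply * D = 29.2*0.171 = 4.9932

4.9932 V


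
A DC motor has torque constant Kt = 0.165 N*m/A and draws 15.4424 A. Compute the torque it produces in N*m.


tau = Kt * I = 0.165*15.4424 = 2.5480

2.5480 N*m


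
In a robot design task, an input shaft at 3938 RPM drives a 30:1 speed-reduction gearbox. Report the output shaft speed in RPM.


omega_out = omega_in / N = 3938 / 30 = 131.2667

131.2667 RPM


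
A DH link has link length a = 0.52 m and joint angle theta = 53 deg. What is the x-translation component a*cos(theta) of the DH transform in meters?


a*cos(theta) = 0.52*cos(53 deg) = 0.3129

0.3129 m


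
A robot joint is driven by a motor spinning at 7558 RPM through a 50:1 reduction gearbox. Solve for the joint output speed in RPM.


omega_joint = omega_motor / N = 7558 / 50 = 151.1600

151.1600 RPM


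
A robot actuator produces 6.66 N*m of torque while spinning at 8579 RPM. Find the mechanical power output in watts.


omega = 8579 * 2*pi/60 = 898.390779 rad/s
P = tau * omega = 6.66 * 898.390779 = 5983.2826

5983.2826 W


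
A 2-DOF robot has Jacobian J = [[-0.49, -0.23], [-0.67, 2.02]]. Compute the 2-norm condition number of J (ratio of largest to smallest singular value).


JJ^T eigenvalues: trace(JJ^T) = 4.8223, det(JJ^T) = det(J)^2 = 1.30850721
s_max^2 = (4.8223 + sqrt(18.02054845))/2 = 4.53368083
s_min^2 = (4.8223 - sqrt(18.02054845))/2 = 0.28861917
kappa = s_max/s_min = sqrt(4.53368083/0.28861917) = 3.9634

3.9634


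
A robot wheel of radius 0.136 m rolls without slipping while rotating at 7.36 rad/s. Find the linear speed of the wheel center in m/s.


v = omega * r = 7.36 * 0.136 = 1.0010

1.0010 m/s


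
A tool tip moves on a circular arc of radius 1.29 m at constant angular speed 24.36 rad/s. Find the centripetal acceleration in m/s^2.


a_c = omega^2 * r = 24.36^2 * 1.29 = 765.4984

765.4984 m/s^2


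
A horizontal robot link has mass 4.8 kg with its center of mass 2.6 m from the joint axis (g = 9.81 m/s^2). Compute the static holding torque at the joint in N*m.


tau = m*g*L = 4.8 * 9.81 * 2.6 = 122.4288

122.4288 N*m


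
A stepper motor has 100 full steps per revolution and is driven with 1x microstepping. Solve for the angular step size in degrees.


step = 360/(100*1) = 360/100 = 3.6000

3.6000 degrees


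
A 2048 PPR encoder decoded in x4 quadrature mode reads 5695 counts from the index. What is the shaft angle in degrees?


angle = counts * 360 / (PPR*4) = 5695 * 360 / 8192 = 250.2686

250.2686 degrees


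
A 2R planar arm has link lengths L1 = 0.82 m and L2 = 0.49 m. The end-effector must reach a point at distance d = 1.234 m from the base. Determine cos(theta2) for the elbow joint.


cos(th2) = (d^2 - L1^2 - L2^2)/(2*L1*L2) = (1.234^2 - 0.82^2 - 0.49^2)/(2*0.82*0.49) = 0.7594

0.7594


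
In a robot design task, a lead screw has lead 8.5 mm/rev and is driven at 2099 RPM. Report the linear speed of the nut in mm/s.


v = lead * (RPM/60) = 8.5*2099/60 = 297.3583

297.3583 mm/s


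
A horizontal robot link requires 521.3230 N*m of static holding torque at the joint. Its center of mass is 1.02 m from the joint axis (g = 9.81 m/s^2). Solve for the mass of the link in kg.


m = tau / (g*L) = 521.3230 / (9.81 * 1.02) = 52.1000

52.1000 kg


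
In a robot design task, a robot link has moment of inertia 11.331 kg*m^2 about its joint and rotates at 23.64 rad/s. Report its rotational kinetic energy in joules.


KE = (1/2)*I*omega^2 = 0.5*11.331*23.64^2 = 3166.1624

3166.1624 J


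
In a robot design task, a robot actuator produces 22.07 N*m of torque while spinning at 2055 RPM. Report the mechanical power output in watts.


omega = 2055 * 2*pi/60 = 215.199097 rad/s
P = tau * omega = 22.07 * 215.199097 = 4749.4441

4749.4441 W


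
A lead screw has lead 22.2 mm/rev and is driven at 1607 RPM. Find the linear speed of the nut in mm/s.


v = lead * (RPM/60) = 22.2*1607/60 = 594.5900

594.5900 mm/s


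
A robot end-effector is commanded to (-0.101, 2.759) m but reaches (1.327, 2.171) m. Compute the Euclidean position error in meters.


dx = 1.327 - (-0.101) = 1.4280, dy = 2.171 - (2.759) = -0.5880
err = sqrt(2.039184 + 0.345744) = 1.5443

1.5443 m


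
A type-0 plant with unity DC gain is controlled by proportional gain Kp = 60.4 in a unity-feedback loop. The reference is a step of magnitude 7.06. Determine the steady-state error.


e_ss = R/(1 + Kp) = 7.06/(1 + 60.4) = 7.06/61.4000 = 0.1150

0.1150


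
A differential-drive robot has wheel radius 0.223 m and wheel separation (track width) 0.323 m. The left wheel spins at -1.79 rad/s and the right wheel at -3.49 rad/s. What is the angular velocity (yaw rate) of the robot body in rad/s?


omega = r*(wR - wL)/L = 0.223*(-3.49 - (-1.79))/0.323 = -1.1737

-1.1737 rad/s


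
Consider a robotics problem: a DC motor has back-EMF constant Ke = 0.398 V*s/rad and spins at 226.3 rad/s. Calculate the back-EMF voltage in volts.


V_emf = Ke * omega = 0.398*226.3 = 90.0674

90.0674 V


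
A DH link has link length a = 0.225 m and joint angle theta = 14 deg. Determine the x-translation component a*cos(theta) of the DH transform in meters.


a*cos(theta) = 0.225*cos(14 deg) = 0.2183

0.2183 m


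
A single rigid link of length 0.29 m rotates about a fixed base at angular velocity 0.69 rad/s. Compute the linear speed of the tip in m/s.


v = L*omega = 0.29 * 0.69 = 0.2001

0.2001 m/s


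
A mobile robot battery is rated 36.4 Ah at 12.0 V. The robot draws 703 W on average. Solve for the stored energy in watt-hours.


E = capacity * V = 36.4*12.0 = 436.8000

436.8000 Wh


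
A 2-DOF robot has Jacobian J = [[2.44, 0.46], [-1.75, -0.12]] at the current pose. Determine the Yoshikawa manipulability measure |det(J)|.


det(J) = 2.44*-0.12 - (0.46)*(-1.75) = 0.5122
|det(J)| = 0.5122

0.5122


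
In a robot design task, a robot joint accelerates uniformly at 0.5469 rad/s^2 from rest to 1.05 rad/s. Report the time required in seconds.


t = delta_omega / alpha = 1.05 / 0.5469 = 1.9199

1.9199 s


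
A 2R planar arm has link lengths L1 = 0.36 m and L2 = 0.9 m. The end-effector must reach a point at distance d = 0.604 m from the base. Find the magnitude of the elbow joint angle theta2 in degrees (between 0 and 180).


cos(th2) = (d^2 - L1^2 - L2^2)/(2*L1*L2) = (0.604^2 - 0.36^2 - 0.9^2)/(2*0.36*0.9) = -0.88701235
th2 = acos(-0.88701235) = 152.5002 deg

152.5002 degrees


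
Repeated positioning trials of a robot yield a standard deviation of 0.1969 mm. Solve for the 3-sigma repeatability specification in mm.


repeatability = 3*sigma = 3*0.1969 = 0.5907

0.5907 mm


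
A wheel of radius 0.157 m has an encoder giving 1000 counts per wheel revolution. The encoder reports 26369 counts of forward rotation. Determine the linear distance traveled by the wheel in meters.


revs = 26369/1000 = 26.369000
d = revs * 2*pi*r = 26.369000 * 2*pi*0.157 = 26.0120

26.0120 m


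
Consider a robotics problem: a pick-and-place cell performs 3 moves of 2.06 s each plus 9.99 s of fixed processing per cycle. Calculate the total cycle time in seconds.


T = 3*2.06 + 9.99 = 16.1700

16.1700 s


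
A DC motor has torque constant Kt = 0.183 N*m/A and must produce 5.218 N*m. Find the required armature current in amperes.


I = tau / Kt = 5.218/0.183 = 28.5137

28.5137 A


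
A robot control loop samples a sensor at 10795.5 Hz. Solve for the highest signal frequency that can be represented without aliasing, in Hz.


f_max = f_s/2 = 10795.5/2 = 5397.7500

5397.7500 Hz


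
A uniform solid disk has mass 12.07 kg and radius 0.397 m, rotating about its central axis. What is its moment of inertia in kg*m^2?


I = (1/2)*m*R^2 = 0.5*12.07*0.397^2 = 0.9512

0.9512 kg*m^2


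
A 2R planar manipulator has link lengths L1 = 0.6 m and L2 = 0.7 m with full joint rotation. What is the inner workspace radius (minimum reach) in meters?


r_min = |L1 - L2| = |0.6 - 0.7| = 0.1000

0.1000 m


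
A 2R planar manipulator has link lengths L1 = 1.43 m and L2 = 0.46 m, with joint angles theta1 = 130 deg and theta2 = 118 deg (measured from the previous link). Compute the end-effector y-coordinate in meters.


y = L1*sin(th1) + L2*sin(th1+th2) = 1.43*sin(130 deg) + 0.46*sin(248 deg) = 0.6689

0.6689 m


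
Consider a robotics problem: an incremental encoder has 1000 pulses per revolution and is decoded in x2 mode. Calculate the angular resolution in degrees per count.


resolution = 360 / (PPR * 2) = 360 / 2000 = 0.1800

0.1800 degrees


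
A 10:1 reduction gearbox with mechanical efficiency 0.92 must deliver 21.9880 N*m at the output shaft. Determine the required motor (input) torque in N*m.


tau_in = tau_out / (N * eta) = 21.9880 / (10 * 0.92) = 2.3900

2.3900 N*m


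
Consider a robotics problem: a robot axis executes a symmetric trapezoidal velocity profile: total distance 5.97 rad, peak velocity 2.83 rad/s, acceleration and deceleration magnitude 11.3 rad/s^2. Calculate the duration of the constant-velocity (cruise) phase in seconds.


t_acc = v/a = 0.250442 s, d_acc = v^2/(2a) = 0.354376 rad each
d_cruise = 5.97 - 2*0.354376 = 5.261248 rad
t_cruise = d_cruise/v = 5.261248/2.83 = 1.8591

1.8591 s


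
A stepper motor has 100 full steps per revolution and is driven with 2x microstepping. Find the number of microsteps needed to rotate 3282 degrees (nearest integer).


step_size = 360/(100*2) = 360/200 = 1.800000 deg
n = 3282/(360/200) = 3282*200/360 = 1823.3333 -> 1823

1823 steps


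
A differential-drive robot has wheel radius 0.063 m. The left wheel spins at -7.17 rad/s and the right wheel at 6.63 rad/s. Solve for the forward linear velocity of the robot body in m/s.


v = r*(wR + wL)/2 = 0.063*(6.63 + -7.17)/2 = -0.0170

-0.0170 m/s


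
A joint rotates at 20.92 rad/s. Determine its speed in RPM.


RPM = 20.92 * 60/(2*pi) = 199.7713

199.7713 RPM


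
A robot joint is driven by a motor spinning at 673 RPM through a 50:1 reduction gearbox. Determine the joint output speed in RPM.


omega_joint = omega_motor / N = 673 / 50 = 13.4600

13.4600 RPM


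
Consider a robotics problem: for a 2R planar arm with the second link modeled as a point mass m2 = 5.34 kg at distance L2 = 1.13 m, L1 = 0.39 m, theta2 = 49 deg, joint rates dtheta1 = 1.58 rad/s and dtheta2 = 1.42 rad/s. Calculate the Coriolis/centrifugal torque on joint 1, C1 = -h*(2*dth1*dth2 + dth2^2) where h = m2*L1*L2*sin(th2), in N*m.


h = m2*L1*L2*sin(th2) = 5.34*0.39*1.13*sin(49 deg) = 1.776087
C1 = -h*(2*1.58*1.42 + 1.42^2) = -1.776087*6.5036 = -11.5510

-11.5510 N*m


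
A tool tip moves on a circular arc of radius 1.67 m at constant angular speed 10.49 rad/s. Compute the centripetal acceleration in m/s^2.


a_c = omega^2 * r = 10.49^2 * 1.67 = 183.7670

183.7670 m/s^2


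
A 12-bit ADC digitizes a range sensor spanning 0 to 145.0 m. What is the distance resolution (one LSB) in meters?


res = range / 2^n = 145.0/2^12 = 145.0/4096 = 0.0354

0.0354 m


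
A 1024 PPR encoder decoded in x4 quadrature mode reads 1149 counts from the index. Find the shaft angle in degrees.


angle = counts * 360 / (PPR*4) = 1149 * 360 / 4096 = 100.9863

100.9863 degrees


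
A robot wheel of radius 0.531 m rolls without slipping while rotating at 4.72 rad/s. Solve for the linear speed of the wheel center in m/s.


v = omega * r = 4.72 * 0.531 = 2.5063

2.5063 m/s


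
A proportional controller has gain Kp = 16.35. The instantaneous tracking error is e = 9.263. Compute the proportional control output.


u_P = Kp * e = 16.35 * 9.263 = 151.4501

151.4501


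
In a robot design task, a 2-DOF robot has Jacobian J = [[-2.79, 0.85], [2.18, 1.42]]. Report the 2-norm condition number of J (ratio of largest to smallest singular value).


JJ^T eigenvalues: trace(JJ^T) = 15.2754, det(JJ^T) = det(J)^2 = 33.81189904
s_max^2 = (15.2754 + sqrt(98.09024900))/2 = 12.58972608
s_min^2 = (15.2754 - sqrt(98.09024900))/2 = 2.68567392
kappa = s_max/s_min = sqrt(12.58972608/2.68567392) = 2.1651

2.1651


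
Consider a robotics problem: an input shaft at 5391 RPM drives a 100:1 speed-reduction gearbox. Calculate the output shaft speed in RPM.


omega_out = omega_in / N = 5391 / 100 = 53.9100

53.9100 RPM


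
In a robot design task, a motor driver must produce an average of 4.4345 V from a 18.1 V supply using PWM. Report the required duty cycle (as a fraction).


D = V_avg/V_supply = 4.4345/18.1 = 0.2450

0.2450


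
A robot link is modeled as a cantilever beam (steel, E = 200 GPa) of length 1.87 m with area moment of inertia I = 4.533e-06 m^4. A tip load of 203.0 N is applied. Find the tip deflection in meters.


delta = F*L^3/(3*E*I) = 203.0*1.87^3/(3*2.000e+11*4.533e-06)
      = 1327.458209/2719800 = 4.8807e-04

4.8807e-04 m


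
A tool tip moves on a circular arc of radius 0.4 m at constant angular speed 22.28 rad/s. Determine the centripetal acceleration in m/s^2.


a_c = omega^2 * r = 22.28^2 * 0.4 = 198.5594

198.5594 m/s^2


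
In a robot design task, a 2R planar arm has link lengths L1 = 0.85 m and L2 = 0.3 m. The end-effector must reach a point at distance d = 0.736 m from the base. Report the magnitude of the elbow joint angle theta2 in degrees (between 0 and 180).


cos(th2) = (d^2 - L1^2 - L2^2)/(2*L1*L2) = (0.736^2 - 0.85^2 - 0.3^2)/(2*0.85*0.3) = -0.53098824
th2 = acos(-0.53098824) = 122.0723 deg

122.0723 degrees


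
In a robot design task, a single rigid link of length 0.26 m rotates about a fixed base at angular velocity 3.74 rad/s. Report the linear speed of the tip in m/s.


v = L*omega = 0.26 * 3.74 = 0.9724

0.9724 m/s


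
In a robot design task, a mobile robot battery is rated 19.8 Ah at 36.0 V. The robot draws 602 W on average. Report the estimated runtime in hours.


E = 19.8*36.0 = 712.8000 Wh
t = E/P = 712.8000/602 = 1.1841

1.1841 hours


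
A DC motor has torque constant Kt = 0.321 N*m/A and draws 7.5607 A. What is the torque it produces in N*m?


tau = Kt * I = 0.321*7.5607 = 2.4270

2.4270 N*m


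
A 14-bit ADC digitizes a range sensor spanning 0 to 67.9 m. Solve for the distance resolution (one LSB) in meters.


res = range / 2^n = 67.9/2^14 = 67.9/16384 = 0.0041

0.0041 m


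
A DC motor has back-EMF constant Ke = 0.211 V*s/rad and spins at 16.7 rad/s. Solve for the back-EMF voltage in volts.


V_emf = Ke * omega = 0.211*16.7 = 3.5237

3.5237 V


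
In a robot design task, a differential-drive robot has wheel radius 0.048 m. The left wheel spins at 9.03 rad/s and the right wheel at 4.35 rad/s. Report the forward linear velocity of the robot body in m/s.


v = r*(wR + wL)/2 = 0.048*(4.35 + 9.03)/2 = 0.3211

0.3211 m/s


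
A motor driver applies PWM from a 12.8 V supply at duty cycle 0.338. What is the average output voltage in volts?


V_avg = V_supply * D = 12.8*0.338 = 4.3264

4.3264 V


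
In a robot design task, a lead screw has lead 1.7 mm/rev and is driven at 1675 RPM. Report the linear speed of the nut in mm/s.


v = lead * (RPM/60) = 1.7*1675/60 = 47.4583

47.4583 mm/s


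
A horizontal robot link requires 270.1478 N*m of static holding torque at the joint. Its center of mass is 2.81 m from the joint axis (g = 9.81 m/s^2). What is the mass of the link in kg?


m = tau / (g*L) = 270.1478 / (9.81 * 2.81) = 9.8000

9.8000 kg


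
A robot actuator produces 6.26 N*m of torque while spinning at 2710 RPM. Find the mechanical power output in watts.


omega = 2710 * 2*pi/60 = 283.790536 rad/s
P = tau * omega = 6.26 * 283.790536 = 1776.5288

1776.5288 W


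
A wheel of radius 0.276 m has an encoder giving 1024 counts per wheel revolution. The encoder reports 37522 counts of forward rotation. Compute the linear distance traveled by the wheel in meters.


revs = 37522/1024 = 36.642578
d = revs * 2*pi*r = 36.642578 * 2*pi*0.276 = 63.5441

63.5441 m


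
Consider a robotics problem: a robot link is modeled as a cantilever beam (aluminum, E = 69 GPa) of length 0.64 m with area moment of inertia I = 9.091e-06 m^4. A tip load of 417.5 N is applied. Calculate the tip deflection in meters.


delta = F*L^3/(3*E*I) = 417.5*0.64^3/(3*6.900e+10*9.091e-06)
      = 109.44512/1881837 = 5.8159e-05

5.8159e-05 m


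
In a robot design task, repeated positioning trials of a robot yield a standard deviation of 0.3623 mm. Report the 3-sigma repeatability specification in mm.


repeatability = 3*sigma = 3*0.3623 = 1.0869

1.0869 mm


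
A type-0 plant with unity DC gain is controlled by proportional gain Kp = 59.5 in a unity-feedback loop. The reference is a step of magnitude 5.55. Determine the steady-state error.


e_ss = R/(1 + Kp) = 5.55/(1 + 59.5) = 5.55/60.5000 = 0.0917

0.0917


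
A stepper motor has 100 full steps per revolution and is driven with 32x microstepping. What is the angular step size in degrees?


step = 360/(100*32) = 360/3200 = 0.1125

0.1125 degrees


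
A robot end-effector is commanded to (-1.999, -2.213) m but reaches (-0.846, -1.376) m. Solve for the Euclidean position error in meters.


dx = -0.846 - (-1.999) = 1.1530, dy = -1.376 - (-2.213) = 0.8370
err = sqrt(1.329409 + 0.700569) = 1.4248

1.4248 m


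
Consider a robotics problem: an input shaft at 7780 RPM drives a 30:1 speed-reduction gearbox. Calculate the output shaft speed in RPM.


omega_out = omega_in / N = 7780 / 30 = 259.3333

259.3333 RPM


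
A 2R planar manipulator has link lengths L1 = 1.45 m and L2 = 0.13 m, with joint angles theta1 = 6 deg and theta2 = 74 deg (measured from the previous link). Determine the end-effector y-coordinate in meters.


y = L1*sin(th1) + L2*sin(th1+th2) = 1.45*sin(6 deg) + 0.13*sin(80 deg) = 0.2796

0.2796 m


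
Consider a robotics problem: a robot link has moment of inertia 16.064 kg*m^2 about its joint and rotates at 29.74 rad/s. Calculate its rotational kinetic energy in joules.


KE = (1/2)*I*omega^2 = 0.5*16.064*29.74^2 = 7104.0438

7104.0438 J


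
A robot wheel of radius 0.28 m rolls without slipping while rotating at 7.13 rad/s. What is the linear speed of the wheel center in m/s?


v = omega * r = 7.13 * 0.28 = 1.9964

1.9964 m/s
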